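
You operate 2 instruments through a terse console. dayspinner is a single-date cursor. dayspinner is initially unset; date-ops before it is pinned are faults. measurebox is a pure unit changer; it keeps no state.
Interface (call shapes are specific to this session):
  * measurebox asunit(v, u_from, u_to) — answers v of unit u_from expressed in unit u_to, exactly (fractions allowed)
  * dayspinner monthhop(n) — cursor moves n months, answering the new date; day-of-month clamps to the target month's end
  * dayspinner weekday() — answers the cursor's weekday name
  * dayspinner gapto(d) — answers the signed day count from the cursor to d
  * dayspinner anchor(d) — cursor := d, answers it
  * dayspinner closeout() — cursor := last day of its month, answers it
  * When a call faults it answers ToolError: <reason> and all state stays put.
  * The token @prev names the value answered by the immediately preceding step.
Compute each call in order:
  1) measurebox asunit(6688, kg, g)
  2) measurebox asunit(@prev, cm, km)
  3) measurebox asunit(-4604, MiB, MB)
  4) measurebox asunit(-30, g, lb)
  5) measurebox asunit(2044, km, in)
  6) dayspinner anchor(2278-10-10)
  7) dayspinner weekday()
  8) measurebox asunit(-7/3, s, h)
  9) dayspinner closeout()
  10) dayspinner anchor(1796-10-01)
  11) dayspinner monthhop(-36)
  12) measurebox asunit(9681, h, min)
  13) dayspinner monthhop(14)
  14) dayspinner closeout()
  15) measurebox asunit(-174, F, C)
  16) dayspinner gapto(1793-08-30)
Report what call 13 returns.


·→ measurebox asunit(v→6688, u_from→kg, u_to→g)
·← 6688000
·→ measurebox asunit(v→@prev, u_from→cm, u_to→km)
·← 1672/25
·→ measurebox asunit(v→-4604, u_from→MiB, u_to→MB)
·← -75431936/15625
·→ measurebox asunit(v→-30, u_from→g, u_to→lb)
·← -3000000/45359237
·→ measurebox asunit(v→2044, u_from→km, u_to→in)
·← 10220000000/127
·→ dayspinner anchor(d→2278-10-10)
·← 2278-10-10
·→ dayspinner weekday()
·← Thursday
·→ measurebox asunit(v→-7/3, u_from→s, u_to→h)
·← -7/10800
·→ dayspinner closeout()
·← 2278-10-31
·→ dayspinner anchor(d→1796-10-01)
·← 1796-10-01
·→ dayspinner monthhop(n→-36)
·← 1793-10-01
·→ measurebox asunit(v→9681, u_from→h, u_to→min)
·← 580860
·→ dayspinner monthhop(n→14)
·← 1794-12-01
·→ dayspinner closeout()
·← 1794-12-31
·→ measurebox asunit(v→-174, u_from→F, u_to→C)
·← -1030/9
·→ dayspinner gapto(d→1793-08-30)
·← -488

Answer: 1794-12-01


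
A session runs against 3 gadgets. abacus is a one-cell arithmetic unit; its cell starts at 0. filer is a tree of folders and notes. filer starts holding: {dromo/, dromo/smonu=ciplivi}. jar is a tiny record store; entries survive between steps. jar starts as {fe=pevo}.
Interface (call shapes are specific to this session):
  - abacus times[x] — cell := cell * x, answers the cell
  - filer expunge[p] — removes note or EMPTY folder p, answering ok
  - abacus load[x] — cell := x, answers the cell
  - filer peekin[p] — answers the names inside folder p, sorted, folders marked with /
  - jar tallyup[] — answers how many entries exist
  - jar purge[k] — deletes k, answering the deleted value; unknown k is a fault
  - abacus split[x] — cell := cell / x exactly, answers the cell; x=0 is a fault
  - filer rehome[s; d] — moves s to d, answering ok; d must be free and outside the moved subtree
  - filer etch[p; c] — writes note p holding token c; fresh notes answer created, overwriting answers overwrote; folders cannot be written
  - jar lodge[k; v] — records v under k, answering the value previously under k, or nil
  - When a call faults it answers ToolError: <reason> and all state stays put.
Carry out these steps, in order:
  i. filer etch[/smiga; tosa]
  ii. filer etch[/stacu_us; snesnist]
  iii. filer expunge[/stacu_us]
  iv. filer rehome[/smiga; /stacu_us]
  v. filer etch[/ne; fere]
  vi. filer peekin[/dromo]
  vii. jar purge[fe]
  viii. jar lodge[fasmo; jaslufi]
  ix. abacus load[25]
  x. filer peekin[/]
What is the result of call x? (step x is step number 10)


Answer: [dromo/, ne, stacu_us]

Derivation:
CALL filer etch[p=/smiga; c=tosa]
RET  created
CALL filer etch[p=/stacu_us; c=snesnist]
RET  created
CALL filer expunge[p=/stacu_us]
RET  ok
CALL filer rehome[s=/smiga; d=/stacu_us]
RET  ok
CALL filer etch[p=/ne; c=fere]
RET  created
CALL filer peekin[p=/dromo]
RET  [smonu]
CALL jar purge[k=fe]
RET  pevo
CALL jar lodge[k=fasmo; v=jaslufi]
RET  nil
CALL abacus load[x=25]
RET  25
CALL filer peekin[p=/]
RET  [dromo/, ne, stacu_us]


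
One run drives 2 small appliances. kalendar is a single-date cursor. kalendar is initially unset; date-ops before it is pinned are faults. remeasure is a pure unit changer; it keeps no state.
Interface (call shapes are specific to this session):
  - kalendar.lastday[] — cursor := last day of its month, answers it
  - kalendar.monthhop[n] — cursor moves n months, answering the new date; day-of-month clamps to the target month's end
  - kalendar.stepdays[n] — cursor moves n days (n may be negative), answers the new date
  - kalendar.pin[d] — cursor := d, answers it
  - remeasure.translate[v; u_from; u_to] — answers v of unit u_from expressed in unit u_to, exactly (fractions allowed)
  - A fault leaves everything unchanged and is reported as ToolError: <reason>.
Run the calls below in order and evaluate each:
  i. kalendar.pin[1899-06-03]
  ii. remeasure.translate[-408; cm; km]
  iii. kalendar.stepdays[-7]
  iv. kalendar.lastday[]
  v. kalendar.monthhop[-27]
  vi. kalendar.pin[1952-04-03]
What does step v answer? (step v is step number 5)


# 1. kalendar.pin(d: 1899-06-03) => 1899-06-03
# 2. remeasure.translate(v: -408, u_from: cm, u_to: km) => -51/12500
# 3. kalendar.stepdays(n: -7) => 1899-05-27
# 4. kalendar.lastday() => 1899-05-31
# 5. kalendar.monthhop(n: -27) => 1897-02-28
# 6. kalendar.pin(d: 1952-04-03) => 1952-04-03

Answer: 1897-02-28


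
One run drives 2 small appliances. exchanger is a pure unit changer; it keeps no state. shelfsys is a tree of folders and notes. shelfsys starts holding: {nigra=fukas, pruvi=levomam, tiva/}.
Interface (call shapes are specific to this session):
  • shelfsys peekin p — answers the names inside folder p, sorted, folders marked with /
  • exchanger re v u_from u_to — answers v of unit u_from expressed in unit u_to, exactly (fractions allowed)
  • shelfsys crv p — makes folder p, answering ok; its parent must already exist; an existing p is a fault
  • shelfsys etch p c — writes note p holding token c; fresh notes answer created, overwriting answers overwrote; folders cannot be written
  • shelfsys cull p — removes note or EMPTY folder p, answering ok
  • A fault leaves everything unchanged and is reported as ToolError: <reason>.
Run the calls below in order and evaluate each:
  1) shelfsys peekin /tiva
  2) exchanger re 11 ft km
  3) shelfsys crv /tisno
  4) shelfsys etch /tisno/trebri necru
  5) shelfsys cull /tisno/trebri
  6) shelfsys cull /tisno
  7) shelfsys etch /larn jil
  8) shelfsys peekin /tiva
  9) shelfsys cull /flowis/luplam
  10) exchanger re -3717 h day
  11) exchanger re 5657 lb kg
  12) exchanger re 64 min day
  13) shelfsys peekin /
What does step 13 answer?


Answer: [larn, nigra, pruvi, tiva/]

Derivation:
CALL shelfsys peekin[p: /tiva]
RET  []
CALL exchanger re[v: 11; u_from: ft; u_to: km]
RET  4191/1250000
CALL shelfsys crv[p: /tisno]
RET  ok
CALL shelfsys etch[p: /tisno/trebri; c: necru]
RET  created
CALL shelfsys cull[p: /tisno/trebri]
RET  ok
CALL shelfsys cull[p: /tisno]
RET  ok
CALL shelfsys etch[p: /larn; c: jil]
RET  created
CALL shelfsys peekin[p: /tiva]
RET  []
CALL shelfsys cull[p: /flowis/luplam]
RET  ToolError: not found
CALL exchanger re[v: -3717; u_from: h; u_to: day]
RET  -1239/8
CALL exchanger re[v: 5657; u_from: lb; u_to: kg]
RET  256597203709/100000000
CALL exchanger re[v: 64; u_from: min; u_to: day]
RET  2/45
CALL shelfsys peekin[p: /]
RET  [larn, nigra, pruvi, tiva/]


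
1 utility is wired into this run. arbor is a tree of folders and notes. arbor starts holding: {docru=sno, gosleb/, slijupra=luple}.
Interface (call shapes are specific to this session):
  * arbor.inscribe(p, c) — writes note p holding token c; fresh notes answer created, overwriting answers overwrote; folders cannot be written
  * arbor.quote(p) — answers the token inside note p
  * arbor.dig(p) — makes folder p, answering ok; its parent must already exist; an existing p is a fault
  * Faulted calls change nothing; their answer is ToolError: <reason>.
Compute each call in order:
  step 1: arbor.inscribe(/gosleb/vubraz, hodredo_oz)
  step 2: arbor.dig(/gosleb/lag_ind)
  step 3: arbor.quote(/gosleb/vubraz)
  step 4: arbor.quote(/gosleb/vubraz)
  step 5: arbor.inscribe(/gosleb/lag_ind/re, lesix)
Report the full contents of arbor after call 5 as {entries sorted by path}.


% arbor.inscribe p=/gosleb/vubraz c=hodredo_oz
:: created
% arbor.dig p=/gosleb/lag_ind
:: ok
% arbor.quote p=/gosleb/vubraz
:: hodredo_oz
% arbor.quote p=/gosleb/vubraz
:: hodredo_oz
% arbor.inscribe p=/gosleb/lag_ind/re c=lesix
:: created

Answer: {docru=sno, gosleb/, gosleb/lag_ind/, gosleb/lag_ind/re=lesix, gosleb/vubraz=hodredo_oz, slijupra=luple}


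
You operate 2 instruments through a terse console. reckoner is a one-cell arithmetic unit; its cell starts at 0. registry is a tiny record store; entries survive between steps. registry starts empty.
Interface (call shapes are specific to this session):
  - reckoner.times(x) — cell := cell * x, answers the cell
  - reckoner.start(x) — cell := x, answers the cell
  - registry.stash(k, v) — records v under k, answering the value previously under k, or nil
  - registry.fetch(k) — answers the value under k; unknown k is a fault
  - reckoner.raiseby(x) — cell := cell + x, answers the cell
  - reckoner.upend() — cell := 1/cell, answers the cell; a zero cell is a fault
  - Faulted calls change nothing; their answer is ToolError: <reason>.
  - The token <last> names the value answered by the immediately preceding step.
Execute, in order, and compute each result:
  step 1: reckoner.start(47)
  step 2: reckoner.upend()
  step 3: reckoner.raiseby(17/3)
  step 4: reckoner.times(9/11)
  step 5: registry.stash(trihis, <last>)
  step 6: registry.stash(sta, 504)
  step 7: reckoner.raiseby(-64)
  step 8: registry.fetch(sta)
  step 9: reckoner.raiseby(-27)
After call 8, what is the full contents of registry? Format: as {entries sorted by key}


;; start(47) == 47
;; upend() == 1/47
;; raiseby(17/3) == 802/141
;; times(9/11) == 2406/517
;; stash(trihis, <last>) == nil
;; stash(sta, 504) == nil
;; raiseby(-64) == -30682/517
;; fetch(sta) == 504
;; raiseby(-27) == -44641/517

Answer: {sta=504, trihis=2406/517}


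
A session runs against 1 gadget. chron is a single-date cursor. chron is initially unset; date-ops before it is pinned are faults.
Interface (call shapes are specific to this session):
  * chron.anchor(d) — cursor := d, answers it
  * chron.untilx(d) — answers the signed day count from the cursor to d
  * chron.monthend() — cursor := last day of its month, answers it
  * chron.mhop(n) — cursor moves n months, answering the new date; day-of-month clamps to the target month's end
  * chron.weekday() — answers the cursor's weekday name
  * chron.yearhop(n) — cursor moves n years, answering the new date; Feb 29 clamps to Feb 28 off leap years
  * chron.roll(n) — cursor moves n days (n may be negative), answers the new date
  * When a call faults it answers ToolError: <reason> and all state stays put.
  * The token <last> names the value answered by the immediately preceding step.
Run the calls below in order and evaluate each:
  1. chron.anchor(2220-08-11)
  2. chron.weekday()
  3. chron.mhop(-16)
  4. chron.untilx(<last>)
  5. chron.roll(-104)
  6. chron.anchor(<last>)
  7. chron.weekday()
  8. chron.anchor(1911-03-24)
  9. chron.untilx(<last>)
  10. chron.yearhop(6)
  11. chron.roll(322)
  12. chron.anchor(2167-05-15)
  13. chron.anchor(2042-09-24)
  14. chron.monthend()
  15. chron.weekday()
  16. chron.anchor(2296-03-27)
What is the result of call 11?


% chron.anchor(d=2220-08-11) -> 2220-08-11
% chron.weekday() -> Friday
% chron.mhop(n=-16) -> 2219-04-11
% chron.untilx(d=<last>) -> 0
% chron.roll(n=-104) -> 2218-12-28
% chron.anchor(d=<last>) -> 2218-12-28
% chron.weekday() -> Monday
% chron.anchor(d=1911-03-24) -> 1911-03-24
% chron.untilx(d=<last>) -> 0
% chron.yearhop(n=6) -> 1917-03-24
% chron.roll(n=322) -> 1918-02-09
% chron.anchor(d=2167-05-15) -> 2167-05-15
% chron.anchor(d=2042-09-24) -> 2042-09-24
% chron.monthend() -> 2042-09-30
% chron.weekday() -> Tuesday
% chron.anchor(d=2296-03-27) -> 2296-03-27

Answer: 1918-02-09


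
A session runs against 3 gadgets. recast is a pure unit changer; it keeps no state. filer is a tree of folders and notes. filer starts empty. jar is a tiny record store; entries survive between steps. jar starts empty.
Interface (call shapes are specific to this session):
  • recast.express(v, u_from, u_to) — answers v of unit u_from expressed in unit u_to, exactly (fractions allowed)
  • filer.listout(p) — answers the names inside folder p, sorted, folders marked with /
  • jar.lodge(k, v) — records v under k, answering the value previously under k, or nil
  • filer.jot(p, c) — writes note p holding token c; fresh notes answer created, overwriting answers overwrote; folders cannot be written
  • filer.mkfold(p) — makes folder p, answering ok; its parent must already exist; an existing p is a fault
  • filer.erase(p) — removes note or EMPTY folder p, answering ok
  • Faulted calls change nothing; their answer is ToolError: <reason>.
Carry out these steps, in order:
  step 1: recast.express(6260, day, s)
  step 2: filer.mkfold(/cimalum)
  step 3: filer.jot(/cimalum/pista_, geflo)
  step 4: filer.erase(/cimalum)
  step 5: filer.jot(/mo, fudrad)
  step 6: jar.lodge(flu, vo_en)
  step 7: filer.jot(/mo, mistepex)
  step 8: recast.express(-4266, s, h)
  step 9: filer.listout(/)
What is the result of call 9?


Answer: [cimalum/, mo]

Derivation:
Now I run recast.express(v→6260, u_from→day, u_to→s): 540864000.
Now I run filer.mkfold(p→/cimalum), — result: ok.
Then filer.jot(p→/cimalum/pista_, c→geflo), which returns created.
Calling filer.erase(p→/cimalum), and see ToolError: not empty.
Using filer.jot(p→/mo, c→fudrad), and get created.
I call jar.lodge(k→flu, v→vo_en), and observe nil.
Now I run filer.jot(p→/mo, c→mistepex): overwrote.
Using recast.express(v→-4266, u_from→s, u_to→h), giving -237/200.
I invoke filer.listout(p→/), and get [cimalum/, mo].


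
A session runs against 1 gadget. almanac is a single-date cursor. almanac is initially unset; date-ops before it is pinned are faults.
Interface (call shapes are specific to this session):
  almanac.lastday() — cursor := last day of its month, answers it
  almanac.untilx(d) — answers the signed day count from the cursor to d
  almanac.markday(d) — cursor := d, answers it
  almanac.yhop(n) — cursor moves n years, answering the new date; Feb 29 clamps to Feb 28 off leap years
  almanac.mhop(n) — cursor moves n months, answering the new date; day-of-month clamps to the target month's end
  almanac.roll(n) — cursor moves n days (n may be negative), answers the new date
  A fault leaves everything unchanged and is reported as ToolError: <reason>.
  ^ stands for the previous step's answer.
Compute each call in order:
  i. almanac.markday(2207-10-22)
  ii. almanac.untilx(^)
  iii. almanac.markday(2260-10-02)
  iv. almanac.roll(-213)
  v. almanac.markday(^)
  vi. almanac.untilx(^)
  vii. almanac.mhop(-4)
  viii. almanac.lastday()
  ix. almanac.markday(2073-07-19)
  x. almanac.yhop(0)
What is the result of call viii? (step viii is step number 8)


Step: markday[d: 2207-10-22]
Result: 2207-10-22
Step: untilx[d: ^]
Result: 0
Step: markday[d: 2260-10-02]
Result: 2260-10-02
Step: roll[n: -213]
Result: 2260-03-03
Step: markday[d: ^]
Result: 2260-03-03
Step: untilx[d: ^]
Result: 0
Step: mhop[n: -4]
Result: 2259-11-03
Step: lastday[]
Result: 2259-11-30
Step: markday[d: 2073-07-19]
Result: 2073-07-19
Step: yhop[n: 0]
Result: 2073-07-19

Answer: 2259-11-30


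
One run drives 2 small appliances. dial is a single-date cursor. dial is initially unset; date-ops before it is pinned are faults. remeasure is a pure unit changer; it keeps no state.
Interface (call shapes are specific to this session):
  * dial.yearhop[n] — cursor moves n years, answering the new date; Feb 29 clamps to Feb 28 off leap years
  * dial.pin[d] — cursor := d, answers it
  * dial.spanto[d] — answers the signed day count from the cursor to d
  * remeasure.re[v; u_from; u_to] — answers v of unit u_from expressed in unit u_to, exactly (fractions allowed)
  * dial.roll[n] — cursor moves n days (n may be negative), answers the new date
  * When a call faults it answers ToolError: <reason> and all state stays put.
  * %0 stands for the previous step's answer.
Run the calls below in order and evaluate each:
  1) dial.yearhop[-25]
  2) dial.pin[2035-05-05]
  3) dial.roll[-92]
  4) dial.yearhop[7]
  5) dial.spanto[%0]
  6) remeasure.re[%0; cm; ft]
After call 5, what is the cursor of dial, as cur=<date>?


> dial.yearhop n='-25'
[out] ToolError: no date set
> dial.pin d='2035-05-05'
[out] 2035-05-05
> dial.roll n='-92'
[out] 2035-02-02
> dial.yearhop n='7'
[out] 2042-02-02
> dial.spanto d='%0'
[out] 0
> remeasure.re v='%0' u_from='cm' u_to='ft'
[out] 0

Answer: cur=2042-02-02


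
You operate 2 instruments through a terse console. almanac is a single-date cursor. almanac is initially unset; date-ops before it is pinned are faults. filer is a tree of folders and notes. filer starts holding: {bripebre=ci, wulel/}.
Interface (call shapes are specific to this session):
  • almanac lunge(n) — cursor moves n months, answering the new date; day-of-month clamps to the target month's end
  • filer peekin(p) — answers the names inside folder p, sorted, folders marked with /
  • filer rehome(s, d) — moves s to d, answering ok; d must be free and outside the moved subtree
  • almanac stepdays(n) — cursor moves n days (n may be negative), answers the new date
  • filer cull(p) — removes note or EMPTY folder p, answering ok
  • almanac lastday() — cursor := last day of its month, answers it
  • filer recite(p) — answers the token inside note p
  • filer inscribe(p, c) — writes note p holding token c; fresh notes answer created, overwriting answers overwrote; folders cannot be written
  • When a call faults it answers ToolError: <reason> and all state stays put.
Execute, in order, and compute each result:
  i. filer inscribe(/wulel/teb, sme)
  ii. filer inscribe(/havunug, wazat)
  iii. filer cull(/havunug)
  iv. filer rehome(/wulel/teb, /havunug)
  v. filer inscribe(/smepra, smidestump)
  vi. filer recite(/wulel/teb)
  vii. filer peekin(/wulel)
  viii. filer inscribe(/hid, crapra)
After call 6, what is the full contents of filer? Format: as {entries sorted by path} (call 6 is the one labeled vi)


Answer: {bripebre=ci, havunug=sme, smepra=smidestump, wulel/}

Derivation:
[in] filer inscribe p='/wulel/teb' c='sme'
  created
[in] filer inscribe p='/havunug' c='wazat'
  created
[in] filer cull p='/havunug'
  ok
[in] filer rehome s='/wulel/teb' d='/havunug'
  ok
[in] filer inscribe p='/smepra' c='smidestump'
  created
[in] filer recite p='/wulel/teb'
  ToolError: not found
[in] filer peekin p='/wulel'
  []
[in] filer inscribe p='/hid' c='crapra'
  created


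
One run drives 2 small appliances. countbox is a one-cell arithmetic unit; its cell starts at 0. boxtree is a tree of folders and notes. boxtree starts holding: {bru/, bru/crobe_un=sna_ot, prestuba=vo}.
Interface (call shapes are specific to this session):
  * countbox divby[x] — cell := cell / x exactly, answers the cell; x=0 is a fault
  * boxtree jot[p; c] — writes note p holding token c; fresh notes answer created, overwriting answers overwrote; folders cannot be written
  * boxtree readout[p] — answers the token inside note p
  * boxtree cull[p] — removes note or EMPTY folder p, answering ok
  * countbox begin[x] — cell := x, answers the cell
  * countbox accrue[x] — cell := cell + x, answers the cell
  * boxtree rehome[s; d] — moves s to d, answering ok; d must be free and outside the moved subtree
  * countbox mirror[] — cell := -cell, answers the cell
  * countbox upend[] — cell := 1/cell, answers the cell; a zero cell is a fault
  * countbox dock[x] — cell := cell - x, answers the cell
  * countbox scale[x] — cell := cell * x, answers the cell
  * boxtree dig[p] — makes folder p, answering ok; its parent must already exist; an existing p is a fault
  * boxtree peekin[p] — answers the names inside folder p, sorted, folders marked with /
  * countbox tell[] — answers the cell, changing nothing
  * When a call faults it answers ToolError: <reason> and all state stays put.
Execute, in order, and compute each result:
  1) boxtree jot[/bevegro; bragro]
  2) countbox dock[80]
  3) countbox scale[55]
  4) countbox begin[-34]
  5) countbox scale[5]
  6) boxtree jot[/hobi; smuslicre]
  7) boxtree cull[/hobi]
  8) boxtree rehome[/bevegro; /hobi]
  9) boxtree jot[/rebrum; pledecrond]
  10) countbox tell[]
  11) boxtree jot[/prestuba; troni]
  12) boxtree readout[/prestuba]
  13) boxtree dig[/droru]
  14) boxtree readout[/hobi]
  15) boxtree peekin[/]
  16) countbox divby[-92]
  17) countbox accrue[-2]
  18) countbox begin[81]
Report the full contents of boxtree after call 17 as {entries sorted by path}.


CALL boxtree jot[p: /bevegro; c: bragro]
RET  created
CALL countbox dock[x: 80]
RET  -80
CALL countbox scale[x: 55]
RET  -4400
CALL countbox begin[x: -34]
RET  -34
CALL countbox scale[x: 5]
RET  -170
CALL boxtree jot[p: /hobi; c: smuslicre]
RET  created
CALL boxtree cull[p: /hobi]
RET  ok
CALL boxtree rehome[s: /bevegro; d: /hobi]
RET  ok
CALL boxtree jot[p: /rebrum; c: pledecrond]
RET  created
CALL countbox tell[]
RET  -170
CALL boxtree jot[p: /prestuba; c: troni]
RET  overwrote
CALL boxtree readout[p: /prestuba]
RET  troni
CALL boxtree dig[p: /droru]
RET  ok
CALL boxtree readout[p: /hobi]
RET  bragro
CALL boxtree peekin[p: /]
RET  [bru/, droru/, hobi, prestuba, rebrum]
CALL countbox divby[x: -92]
RET  85/46
CALL countbox accrue[x: -2]
RET  -7/46
CALL countbox begin[x: 81]
RET  81

Answer: {bru/, bru/crobe_un=sna_ot, droru/, hobi=bragro, prestuba=troni, rebrum=pledecrond}


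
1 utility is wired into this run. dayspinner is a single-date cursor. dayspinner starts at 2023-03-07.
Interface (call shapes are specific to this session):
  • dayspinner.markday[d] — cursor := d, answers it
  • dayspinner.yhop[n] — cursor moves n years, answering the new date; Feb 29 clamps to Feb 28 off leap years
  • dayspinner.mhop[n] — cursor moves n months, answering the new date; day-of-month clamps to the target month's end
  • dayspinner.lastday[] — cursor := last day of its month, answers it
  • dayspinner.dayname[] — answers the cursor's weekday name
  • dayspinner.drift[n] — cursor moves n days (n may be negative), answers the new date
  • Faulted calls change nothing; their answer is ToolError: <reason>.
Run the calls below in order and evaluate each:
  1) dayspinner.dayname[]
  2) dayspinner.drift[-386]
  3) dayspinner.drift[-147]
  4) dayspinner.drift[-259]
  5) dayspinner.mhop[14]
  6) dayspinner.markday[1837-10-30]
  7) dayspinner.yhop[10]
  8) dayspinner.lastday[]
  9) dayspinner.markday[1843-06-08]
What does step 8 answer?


# dayspinner.dayname() ~> Tuesday
# dayspinner.drift(n: -386) ~> 2022-02-14
# dayspinner.drift(n: -147) ~> 2021-09-20
# dayspinner.drift(n: -259) ~> 2021-01-04
# dayspinner.mhop(n: 14) ~> 2022-03-04
# dayspinner.markday(d: 1837-10-30) ~> 1837-10-30
# dayspinner.yhop(n: 10) ~> 1847-10-30
# dayspinner.lastday() ~> 1847-10-31
# dayspinner.markday(d: 1843-06-08) ~> 1843-06-08

Answer: 1847-10-31


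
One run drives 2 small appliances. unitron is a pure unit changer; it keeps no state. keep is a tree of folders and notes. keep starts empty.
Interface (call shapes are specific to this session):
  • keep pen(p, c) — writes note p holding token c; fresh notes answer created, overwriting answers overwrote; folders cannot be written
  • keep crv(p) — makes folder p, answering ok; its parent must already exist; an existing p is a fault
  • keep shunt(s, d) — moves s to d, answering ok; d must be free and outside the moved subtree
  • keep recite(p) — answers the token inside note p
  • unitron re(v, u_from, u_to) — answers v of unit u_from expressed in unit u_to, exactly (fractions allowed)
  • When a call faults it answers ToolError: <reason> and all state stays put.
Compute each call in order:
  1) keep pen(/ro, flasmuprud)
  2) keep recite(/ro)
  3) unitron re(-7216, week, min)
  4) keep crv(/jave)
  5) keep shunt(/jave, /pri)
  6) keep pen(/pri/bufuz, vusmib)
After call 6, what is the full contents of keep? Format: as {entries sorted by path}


Answer: {pri/, pri/bufuz=vusmib, ro=flasmuprud}

Derivation:
Act: keep pen[p=/ro; c=flasmuprud]
Obs: created
Act: keep recite[p=/ro]
Obs: flasmuprud
Act: unitron re[v=-7216; u_from=week; u_to=min]
Obs: -72737280
Act: keep crv[p=/jave]
Obs: ok
Act: keep shunt[s=/jave; d=/pri]
Obs: ok
Act: keep pen[p=/pri/bufuz; c=vusmib]
Obs: created


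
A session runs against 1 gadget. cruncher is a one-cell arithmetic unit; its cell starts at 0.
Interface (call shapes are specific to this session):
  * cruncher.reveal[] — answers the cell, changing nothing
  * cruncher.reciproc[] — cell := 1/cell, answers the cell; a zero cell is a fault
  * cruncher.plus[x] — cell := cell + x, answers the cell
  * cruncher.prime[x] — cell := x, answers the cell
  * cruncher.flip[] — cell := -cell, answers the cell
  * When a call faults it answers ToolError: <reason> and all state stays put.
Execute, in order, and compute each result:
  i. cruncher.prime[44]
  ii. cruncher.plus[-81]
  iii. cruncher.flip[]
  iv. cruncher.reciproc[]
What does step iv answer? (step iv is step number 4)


! 1. cruncher.prime(x: 44) -> 44
! 2. cruncher.plus(x: -81) -> -37
! 3. cruncher.flip() -> 37
! 4. cruncher.reciproc() -> 1/37

Answer: 1/37


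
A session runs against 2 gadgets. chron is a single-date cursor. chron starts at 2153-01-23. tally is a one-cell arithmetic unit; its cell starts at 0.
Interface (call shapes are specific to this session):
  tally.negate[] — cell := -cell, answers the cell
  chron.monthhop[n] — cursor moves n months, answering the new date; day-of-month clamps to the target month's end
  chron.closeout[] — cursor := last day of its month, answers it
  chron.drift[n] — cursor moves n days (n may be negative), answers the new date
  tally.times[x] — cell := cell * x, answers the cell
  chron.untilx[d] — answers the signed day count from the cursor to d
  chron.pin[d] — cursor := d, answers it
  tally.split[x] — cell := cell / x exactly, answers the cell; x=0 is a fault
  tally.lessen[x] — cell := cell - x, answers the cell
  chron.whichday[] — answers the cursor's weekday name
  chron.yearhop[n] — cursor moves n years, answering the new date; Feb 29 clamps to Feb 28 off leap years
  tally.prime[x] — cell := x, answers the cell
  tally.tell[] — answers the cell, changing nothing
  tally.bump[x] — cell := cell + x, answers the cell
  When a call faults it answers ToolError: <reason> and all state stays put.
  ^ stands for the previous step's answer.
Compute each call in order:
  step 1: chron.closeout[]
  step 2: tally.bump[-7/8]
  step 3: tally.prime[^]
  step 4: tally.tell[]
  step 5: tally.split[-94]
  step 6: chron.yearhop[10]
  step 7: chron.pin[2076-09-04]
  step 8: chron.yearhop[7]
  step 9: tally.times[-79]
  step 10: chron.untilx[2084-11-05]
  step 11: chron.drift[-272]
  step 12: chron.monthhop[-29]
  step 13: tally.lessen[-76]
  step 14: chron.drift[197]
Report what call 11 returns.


> closeout
= 2153-01-31
> bump x→-7/8
= -7/8
> prime x→^
= -7/8
> tell
= -7/8
> split x→-94
= 7/752
> yearhop n→10
= 2163-01-31
> pin d→2076-09-04
= 2076-09-04
> yearhop n→7
= 2083-09-04
> times x→-79
= -553/752
> untilx d→2084-11-05
= 428
> drift n→-272
= 2082-12-06
> monthhop n→-29
= 2080-07-06
> lessen x→-76
= 56599/752
> drift n→197
= 2081-01-19

Answer: 2082-12-06


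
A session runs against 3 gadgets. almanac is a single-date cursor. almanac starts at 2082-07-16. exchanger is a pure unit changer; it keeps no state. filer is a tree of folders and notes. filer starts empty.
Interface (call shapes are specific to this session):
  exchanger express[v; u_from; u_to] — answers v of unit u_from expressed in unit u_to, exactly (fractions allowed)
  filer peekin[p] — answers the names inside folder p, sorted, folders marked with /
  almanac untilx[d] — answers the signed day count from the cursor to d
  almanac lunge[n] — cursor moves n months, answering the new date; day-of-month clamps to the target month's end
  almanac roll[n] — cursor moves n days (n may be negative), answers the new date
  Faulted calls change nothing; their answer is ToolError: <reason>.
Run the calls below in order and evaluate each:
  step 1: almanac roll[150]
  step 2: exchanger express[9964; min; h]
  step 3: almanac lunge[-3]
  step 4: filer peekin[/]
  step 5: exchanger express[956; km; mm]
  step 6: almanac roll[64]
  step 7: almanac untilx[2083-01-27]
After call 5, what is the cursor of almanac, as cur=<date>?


Answer: cur=2082-09-13

Derivation:
Act: almanac roll[n: 150]
Obs: 2082-12-13
Act: exchanger express[v: 9964; u_from: min; u_to: h]
Obs: 2491/15
Act: almanac lunge[n: -3]
Obs: 2082-09-13
Act: filer peekin[p: /]
Obs: []
Act: exchanger express[v: 956; u_from: km; u_to: mm]
Obs: 956000000
Act: almanac roll[n: 64]
Obs: 2082-11-16
Act: almanac untilx[d: 2083-01-27]
Obs: 72


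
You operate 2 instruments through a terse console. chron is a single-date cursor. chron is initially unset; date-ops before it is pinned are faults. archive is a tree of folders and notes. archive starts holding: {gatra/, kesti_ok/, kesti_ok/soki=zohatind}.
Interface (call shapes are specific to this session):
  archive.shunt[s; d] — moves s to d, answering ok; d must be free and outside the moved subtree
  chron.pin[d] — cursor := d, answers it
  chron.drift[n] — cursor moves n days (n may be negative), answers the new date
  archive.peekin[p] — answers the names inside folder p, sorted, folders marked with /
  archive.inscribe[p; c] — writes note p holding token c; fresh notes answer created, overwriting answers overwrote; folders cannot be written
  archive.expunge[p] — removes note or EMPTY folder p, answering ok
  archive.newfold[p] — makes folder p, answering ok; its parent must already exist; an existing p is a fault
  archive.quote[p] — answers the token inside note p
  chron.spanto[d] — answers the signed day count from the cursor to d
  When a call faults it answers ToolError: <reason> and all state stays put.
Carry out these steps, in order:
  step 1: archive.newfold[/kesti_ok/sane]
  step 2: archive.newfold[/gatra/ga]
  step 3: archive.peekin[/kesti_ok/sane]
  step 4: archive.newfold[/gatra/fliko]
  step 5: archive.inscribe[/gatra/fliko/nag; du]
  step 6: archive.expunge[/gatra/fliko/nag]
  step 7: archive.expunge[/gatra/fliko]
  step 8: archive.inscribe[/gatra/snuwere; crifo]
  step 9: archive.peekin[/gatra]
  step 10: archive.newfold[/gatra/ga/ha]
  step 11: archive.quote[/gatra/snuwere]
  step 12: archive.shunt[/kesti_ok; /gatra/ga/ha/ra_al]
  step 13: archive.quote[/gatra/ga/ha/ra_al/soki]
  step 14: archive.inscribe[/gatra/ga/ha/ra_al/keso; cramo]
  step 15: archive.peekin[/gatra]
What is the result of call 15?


Answer: [ga/, snuwere]

Derivation:
% newfold p=/kesti_ok/sane
:: ok
% newfold p=/gatra/ga
:: ok
% peekin p=/kesti_ok/sane
:: []
% newfold p=/gatra/fliko
:: ok
% inscribe p=/gatra/fliko/nag c=du
:: created
% expunge p=/gatra/fliko/nag
:: ok
% expunge p=/gatra/fliko
:: ok
% inscribe p=/gatra/snuwere c=crifo
:: created
% peekin p=/gatra
:: [ga/, snuwere]
% newfold p=/gatra/ga/ha
:: ok
% quote p=/gatra/snuwere
:: crifo
% shunt s=/kesti_ok d=/gatra/ga/ha/ra_al
:: ok
% quote p=/gatra/ga/ha/ra_al/soki
:: zohatind
% inscribe p=/gatra/ga/ha/ra_al/keso c=cramo
:: created
% peekin p=/gatra
:: [ga/, snuwere]


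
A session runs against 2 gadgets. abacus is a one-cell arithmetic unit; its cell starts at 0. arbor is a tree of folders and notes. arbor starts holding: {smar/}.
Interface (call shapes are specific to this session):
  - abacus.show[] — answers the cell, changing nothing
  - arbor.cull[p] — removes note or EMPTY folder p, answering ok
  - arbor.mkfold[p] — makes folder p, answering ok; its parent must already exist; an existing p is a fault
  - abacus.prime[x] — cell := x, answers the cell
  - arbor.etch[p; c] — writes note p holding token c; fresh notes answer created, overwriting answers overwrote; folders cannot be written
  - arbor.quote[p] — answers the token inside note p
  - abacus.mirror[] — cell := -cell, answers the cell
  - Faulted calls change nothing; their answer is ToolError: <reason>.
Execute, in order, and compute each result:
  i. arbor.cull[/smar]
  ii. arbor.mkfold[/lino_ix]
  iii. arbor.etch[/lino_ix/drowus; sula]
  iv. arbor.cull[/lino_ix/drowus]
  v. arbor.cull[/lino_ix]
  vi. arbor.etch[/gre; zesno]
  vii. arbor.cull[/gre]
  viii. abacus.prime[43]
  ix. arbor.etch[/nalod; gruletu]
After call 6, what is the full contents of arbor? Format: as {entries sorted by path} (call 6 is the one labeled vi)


Answer: {gre=zesno}

Derivation:
-> arbor.cull(p=/smar)
<- ok
-> arbor.mkfold(p=/lino_ix)
<- ok
-> arbor.etch(p=/lino_ix/drowus, c=sula)
<- created
-> arbor.cull(p=/lino_ix/drowus)
<- ok
-> arbor.cull(p=/lino_ix)
<- ok
-> arbor.etch(p=/gre, c=zesno)
<- created
-> arbor.cull(p=/gre)
<- ok
-> abacus.prime(x=43)
<- 43
-> arbor.etch(p=/nalod, c=gruletu)
<- created


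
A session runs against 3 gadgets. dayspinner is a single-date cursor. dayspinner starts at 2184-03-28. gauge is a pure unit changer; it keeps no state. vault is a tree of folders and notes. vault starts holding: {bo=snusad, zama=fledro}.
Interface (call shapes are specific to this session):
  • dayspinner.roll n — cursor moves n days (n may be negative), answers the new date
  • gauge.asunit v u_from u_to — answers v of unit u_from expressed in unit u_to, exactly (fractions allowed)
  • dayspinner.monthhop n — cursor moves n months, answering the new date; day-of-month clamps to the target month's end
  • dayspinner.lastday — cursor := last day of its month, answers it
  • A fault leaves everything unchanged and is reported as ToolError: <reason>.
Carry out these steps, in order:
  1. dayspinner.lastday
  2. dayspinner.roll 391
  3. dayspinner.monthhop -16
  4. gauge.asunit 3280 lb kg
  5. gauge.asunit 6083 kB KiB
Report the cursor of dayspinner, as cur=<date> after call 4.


Answer: cur=2183-12-26

Derivation:
Act: dayspinner.lastday[]
Obs: 2184-03-31
Act: dayspinner.roll[n→391]
Obs: 2185-04-26
Act: dayspinner.monthhop[n→-16]
Obs: 2183-12-26
Act: gauge.asunit[v→3280; u_from→lb; u_to→kg]
Obs: 1859728717/1250000
Act: gauge.asunit[v→6083; u_from→kB; u_to→KiB]
Obs: 760375/128


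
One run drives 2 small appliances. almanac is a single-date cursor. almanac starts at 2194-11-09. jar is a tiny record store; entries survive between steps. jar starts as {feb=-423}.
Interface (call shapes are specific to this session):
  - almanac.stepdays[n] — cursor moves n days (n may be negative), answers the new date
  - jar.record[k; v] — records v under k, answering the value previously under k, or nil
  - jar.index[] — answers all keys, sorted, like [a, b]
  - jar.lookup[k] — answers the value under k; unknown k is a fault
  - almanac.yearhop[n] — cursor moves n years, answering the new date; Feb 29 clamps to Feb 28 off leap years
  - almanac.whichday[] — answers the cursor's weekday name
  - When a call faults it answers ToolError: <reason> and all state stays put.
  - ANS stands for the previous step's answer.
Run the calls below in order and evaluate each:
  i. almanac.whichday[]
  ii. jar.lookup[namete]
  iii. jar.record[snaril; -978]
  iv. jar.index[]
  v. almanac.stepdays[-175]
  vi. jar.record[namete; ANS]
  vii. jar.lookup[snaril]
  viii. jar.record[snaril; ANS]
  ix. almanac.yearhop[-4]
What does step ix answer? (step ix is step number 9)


// 1. almanac.whichday() == Sunday
// 2. jar.lookup(k=namete) == ToolError: no such key namete
// 3. jar.record(k=snaril, v=-978) == nil
// 4. jar.index() == [feb, snaril]
// 5. almanac.stepdays(n=-175) == 2194-05-18
// 6. jar.record(k=namete, v=ANS) == nil
// 7. jar.lookup(k=snaril) == -978
// 8. jar.record(k=snaril, v=ANS) == -978
// 9. almanac.yearhop(n=-4) == 2190-05-18

Answer: 2190-05-18


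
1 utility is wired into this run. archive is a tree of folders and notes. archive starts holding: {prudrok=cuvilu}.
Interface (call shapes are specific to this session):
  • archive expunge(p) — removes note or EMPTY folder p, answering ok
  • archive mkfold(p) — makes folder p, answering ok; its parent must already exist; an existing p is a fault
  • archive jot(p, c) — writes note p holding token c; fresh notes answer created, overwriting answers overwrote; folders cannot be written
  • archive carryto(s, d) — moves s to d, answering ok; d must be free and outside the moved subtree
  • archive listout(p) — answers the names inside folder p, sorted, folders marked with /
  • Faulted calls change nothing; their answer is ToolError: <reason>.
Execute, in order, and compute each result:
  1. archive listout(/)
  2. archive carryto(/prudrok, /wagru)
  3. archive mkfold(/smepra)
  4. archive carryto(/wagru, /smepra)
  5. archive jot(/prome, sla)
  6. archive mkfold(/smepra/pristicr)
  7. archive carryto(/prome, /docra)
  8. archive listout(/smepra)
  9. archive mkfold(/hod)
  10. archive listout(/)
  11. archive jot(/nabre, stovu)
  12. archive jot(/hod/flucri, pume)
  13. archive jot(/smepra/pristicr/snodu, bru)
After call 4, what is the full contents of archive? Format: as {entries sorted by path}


Answer: {smepra/, wagru=cuvilu}

Derivation:
;; 1. archive listout(p=/) => [prudrok]
;; 2. archive carryto(s=/prudrok, d=/wagru) => ok
;; 3. archive mkfold(p=/smepra) => ok
;; 4. archive carryto(s=/wagru, d=/smepra) => ToolError: exists
;; 5. archive jot(p=/prome, c=sla) => created
;; 6. archive mkfold(p=/smepra/pristicr) => ok
;; 7. archive carryto(s=/prome, d=/docra) => ok
;; 8. archive listout(p=/smepra) => [pristicr/]
;; 9. archive mkfold(p=/hod) => ok
;; 10. archive listout(p=/) => [docra, hod/, smepra/, wagru]
;; 11. archive jot(p=/nabre, c=stovu) => created
;; 12. archive jot(p=/hod/flucri, c=pume) => created
;; 13. archive jot(p=/smepra/pristicr/snodu, c=bru) => created


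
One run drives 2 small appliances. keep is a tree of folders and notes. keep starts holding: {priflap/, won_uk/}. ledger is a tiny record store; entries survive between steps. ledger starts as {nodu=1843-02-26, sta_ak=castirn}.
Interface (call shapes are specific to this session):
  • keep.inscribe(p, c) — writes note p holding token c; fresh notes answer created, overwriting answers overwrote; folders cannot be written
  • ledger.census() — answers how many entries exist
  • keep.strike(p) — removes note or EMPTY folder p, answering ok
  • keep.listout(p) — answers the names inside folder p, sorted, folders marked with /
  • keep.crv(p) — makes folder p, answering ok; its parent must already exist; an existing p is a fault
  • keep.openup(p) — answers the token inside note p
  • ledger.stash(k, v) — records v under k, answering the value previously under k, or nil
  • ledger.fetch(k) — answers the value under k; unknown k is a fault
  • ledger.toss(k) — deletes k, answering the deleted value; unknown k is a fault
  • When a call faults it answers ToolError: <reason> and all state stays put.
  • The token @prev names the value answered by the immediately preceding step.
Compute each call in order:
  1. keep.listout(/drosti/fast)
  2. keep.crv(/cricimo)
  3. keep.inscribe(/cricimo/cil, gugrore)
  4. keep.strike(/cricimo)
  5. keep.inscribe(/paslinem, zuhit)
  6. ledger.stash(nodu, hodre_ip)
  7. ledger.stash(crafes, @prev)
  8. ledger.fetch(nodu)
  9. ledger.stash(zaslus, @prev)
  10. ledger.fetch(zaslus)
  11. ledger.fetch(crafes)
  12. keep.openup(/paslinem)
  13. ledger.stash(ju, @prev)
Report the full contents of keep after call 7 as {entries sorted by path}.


Step: keep.listout[p='/drosti/fast']
Result: ToolError: not found
Step: keep.crv[p='/cricimo']
Result: ok
Step: keep.inscribe[p='/cricimo/cil'; c='gugrore']
Result: created
Step: keep.strike[p='/cricimo']
Result: ToolError: not empty
Step: keep.inscribe[p='/paslinem'; c='zuhit']
Result: created
Step: ledger.stash[k='nodu'; v='hodre_ip']
Result: 1843-02-26
Step: ledger.stash[k='crafes'; v='@prev']
Result: nil
Step: ledger.fetch[k='nodu']
Result: hodre_ip
Step: ledger.stash[k='zaslus'; v='@prev']
Result: nil
Step: ledger.fetch[k='zaslus']
Result: hodre_ip
Step: ledger.fetch[k='crafes']
Result: 1843-02-26
Step: keep.openup[p='/paslinem']
Result: zuhit
Step: ledger.stash[k='ju'; v='@prev']
Result: nil

Answer: {cricimo/, cricimo/cil=gugrore, paslinem=zuhit, priflap/, won_uk/}
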